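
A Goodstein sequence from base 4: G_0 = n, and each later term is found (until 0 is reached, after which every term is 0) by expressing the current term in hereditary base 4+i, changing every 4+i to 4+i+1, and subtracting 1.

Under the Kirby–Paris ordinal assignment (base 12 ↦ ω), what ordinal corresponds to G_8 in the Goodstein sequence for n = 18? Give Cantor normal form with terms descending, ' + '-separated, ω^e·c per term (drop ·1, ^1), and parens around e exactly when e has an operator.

i=0: 18 = 4^2 + 2 (b=4); 4→5: 5^2 + 2 = 27; 27−1 = 26
i=1: 26 = 5^2 + 1 (b=5); 5→6: 6^2 + 1 = 37; 37−1 = 36
i=2: 36 = 6^2 (b=6); 6→7: 7^2 = 49; 49−1 = 48
i=3: 48 = 6·7 + 6 (b=7); 7→8: 6·8 + 6 = 54; 54−1 = 53
i=4: 53 = 6·8 + 5 (b=8); 8→9: 6·9 + 5 = 59; 59−1 = 58
i=5: 58 = 6·9 + 4 (b=9); 9→10: 6·10 + 4 = 64; 64−1 = 63
i=6: 63 = 6·10 + 3 (b=10); 10→11: 6·11 + 3 = 69; 69−1 = 68
i=7: 68 = 6·11 + 2 (b=11); 11→12: 6·12 + 2 = 74; 74−1 = 73
i=8: 73 = 6·12 + 1 (b=12); 12→13: 6·13 + 1 = 79; 79−1 = 78

ω·6 + 1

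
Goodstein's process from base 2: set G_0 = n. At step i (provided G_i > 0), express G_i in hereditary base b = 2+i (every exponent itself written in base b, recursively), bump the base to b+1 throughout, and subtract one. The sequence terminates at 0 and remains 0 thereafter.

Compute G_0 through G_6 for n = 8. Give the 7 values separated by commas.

8, 80, 553, 6310, 93395, 1647195, 33554571

step 0: 8 = 2^(2 + 1); sub 3 for 2: 3^(3 + 1); = 81; G_1 = 81−1 = 80
step 1: 80 = 2·3^3 + 2·3^2 + 2·3 + 2; sub 4 for 3: 2·4^4 + 2·4^2 + 2·4 + 2; = 554; G_2 = 554−1 = 553
step 2: 553 = 2·4^4 + 2·4^2 + 2·4 + 1; sub 5 for 4: 2·5^5 + 2·5^2 + 2·5 + 1; = 6311; G_3 = 6311−1 = 6310
step 3: 6310 = 2·5^5 + 2·5^2 + 2·5; sub 6 for 5: 2·6^6 + 2·6^2 + 2·6; = 93396; G_4 = 93396−1 = 93395
step 4: 93395 = 2·6^6 + 2·6^2 + 6 + 5; sub 7 for 6: 2·7^7 + 2·7^2 + 7 + 5; = 1647196; G_5 = 1647196−1 = 1647195
step 5: 1647195 = 2·7^7 + 2·7^2 + 7 + 4; sub 8 for 7: 2·8^8 + 2·8^2 + 8 + 4; = 33554572; G_6 = 33554572−1 = 33554571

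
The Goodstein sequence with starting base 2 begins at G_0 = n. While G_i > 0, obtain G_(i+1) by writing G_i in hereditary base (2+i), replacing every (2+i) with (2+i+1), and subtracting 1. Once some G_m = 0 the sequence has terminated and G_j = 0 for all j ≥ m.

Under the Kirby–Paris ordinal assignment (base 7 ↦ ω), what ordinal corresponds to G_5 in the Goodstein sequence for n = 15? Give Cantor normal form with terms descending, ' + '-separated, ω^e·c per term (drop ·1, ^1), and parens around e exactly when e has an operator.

ω^(ω + 1) + ω^ω

15 —HB2→ 2^(2 + 1) + 2^2 + 2 + 1 —bump→ 3^(3 + 1) + 3^3 + 3 + 1 = 112 —(−1)→ 111
111 —HB3→ 3^(3 + 1) + 3^3 + 3 —bump→ 4^(4 + 1) + 4^4 + 4 = 1284 —(−1)→ 1283
1283 —HB4→ 4^(4 + 1) + 4^4 + 3 —bump→ 5^(5 + 1) + 5^5 + 3 = 18753 —(−1)→ 18752
18752 —HB5→ 5^(5 + 1) + 5^5 + 2 —bump→ 6^(6 + 1) + 6^6 + 2 = 326594 —(−1)→ 326593
326593 —HB6→ 6^(6 + 1) + 6^6 + 1 —bump→ 7^(7 + 1) + 7^7 + 1 = 6588345 —(−1)→ 6588344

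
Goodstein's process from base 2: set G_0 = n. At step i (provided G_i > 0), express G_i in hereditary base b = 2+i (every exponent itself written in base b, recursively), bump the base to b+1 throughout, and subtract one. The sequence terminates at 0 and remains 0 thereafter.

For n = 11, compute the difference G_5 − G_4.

5484864

[0] 11 ≡ 2^(2 + 1) + 2 + 1 (base 2). Lift 3: 85. −1: 84.
[1] 84 ≡ 3^(3 + 1) + 3 (base 3). Lift 4: 1028. −1: 1027.
[2] 1027 ≡ 4^(4 + 1) + 3 (base 4). Lift 5: 15628. −1: 15627.
[3] 15627 ≡ 5^(5 + 1) + 2 (base 5). Lift 6: 279938. −1: 279937.
[4] 279937 ≡ 6^(6 + 1) + 1 (base 6). Lift 7: 5764802. −1: 5764801.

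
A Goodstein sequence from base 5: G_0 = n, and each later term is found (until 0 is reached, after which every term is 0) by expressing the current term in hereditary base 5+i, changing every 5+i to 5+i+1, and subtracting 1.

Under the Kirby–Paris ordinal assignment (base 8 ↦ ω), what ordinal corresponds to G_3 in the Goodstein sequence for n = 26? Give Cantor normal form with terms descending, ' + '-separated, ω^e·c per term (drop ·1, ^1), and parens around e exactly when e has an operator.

G_0 = 26. HB_5(26) = 5^2 + 1. Bump = 37. G_1 = 36.
G_1 = 36. HB_6(36) = 6^2. Bump = 49. G_2 = 48.
G_2 = 48. HB_7(48) = 6·7 + 6. Bump = 54. G_3 = 53.
G_3 = 53. HB_8(53) = 6·8 + 5. Bump = 59. G_4 = 58.

ω·6 + 5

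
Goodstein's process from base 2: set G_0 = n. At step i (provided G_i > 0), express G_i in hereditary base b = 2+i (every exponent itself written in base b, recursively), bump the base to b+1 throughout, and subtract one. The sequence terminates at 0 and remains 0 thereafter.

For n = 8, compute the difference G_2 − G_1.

step 0: 8 = 2^(2 + 1); sub 3 for 2: 3^(3 + 1); = 81; G_1 = 81−1 = 80
step 1: 80 = 2·3^3 + 2·3^2 + 2·3 + 2; sub 4 for 3: 2·4^4 + 2·4^2 + 2·4 + 2; = 554; G_2 = 554−1 = 553

473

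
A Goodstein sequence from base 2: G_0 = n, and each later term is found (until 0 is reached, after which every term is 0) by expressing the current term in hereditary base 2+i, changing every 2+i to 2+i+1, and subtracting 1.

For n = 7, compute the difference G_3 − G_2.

G_0 = 7. HB_2(7) = 2^2 + 2 + 1. Bump = 31. G_1 = 30.
G_1 = 30. HB_3(30) = 3^3 + 3. Bump = 260. G_2 = 259.
G_2 = 259. HB_4(259) = 4^4 + 3. Bump = 3128. G_3 = 3127.

2868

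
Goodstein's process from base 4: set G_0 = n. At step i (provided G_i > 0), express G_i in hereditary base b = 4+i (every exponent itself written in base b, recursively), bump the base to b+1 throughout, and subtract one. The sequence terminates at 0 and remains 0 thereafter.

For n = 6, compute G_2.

6

6 —HB4→ 4 + 2 —bump→ 5 + 2 = 7 —(−1)→ 6
6 —HB5→ 5 + 1 —bump→ 6 + 1 = 7 —(−1)→ 6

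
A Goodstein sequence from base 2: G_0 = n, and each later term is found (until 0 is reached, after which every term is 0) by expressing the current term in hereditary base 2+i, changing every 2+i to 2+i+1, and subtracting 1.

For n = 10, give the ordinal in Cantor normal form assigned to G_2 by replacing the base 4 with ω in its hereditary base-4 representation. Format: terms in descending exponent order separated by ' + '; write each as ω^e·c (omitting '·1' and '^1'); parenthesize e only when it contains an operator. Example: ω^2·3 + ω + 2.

ω^(ω + 1) + 1

i=0: 10 = 2^(2 + 1) + 2 (b=2); 2→3: 3^(3 + 1) + 3 = 84; 84−1 = 83
i=1: 83 = 3^(3 + 1) + 2 (b=3); 3→4: 4^(4 + 1) + 2 = 1026; 1026−1 = 1025
i=2: 1025 = 4^(4 + 1) + 1 (b=4); 4→5: 5^(5 + 1) + 1 = 15626; 15626−1 = 15625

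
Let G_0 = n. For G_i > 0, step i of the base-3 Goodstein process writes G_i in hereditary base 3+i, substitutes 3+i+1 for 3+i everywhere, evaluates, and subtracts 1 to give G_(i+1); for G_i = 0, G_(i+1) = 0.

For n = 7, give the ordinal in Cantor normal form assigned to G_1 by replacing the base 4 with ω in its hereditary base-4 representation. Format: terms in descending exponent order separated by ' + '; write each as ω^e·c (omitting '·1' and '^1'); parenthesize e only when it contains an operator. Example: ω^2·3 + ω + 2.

G_0=7  [base 3] 2·3 + 1  →[3↦4]→  2·4 + 1 = 9  −1 ⇒ G_1=8
G_1=8  [base 4] 2·4  →[4↦5]→  2·5 = 10  −1 ⇒ G_2=9

ω·2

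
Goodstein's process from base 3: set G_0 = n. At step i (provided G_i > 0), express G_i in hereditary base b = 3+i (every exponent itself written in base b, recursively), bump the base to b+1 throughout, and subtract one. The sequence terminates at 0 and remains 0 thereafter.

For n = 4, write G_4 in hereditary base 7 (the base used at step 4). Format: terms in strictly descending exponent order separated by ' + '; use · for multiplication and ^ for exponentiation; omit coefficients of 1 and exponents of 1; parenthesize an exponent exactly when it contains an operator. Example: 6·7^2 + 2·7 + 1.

2

base 3: 4 = 3 + 1; at 4: 4 + 1 = 5; next = 4
base 4: 4 = 4; at 5: 5 = 5; next = 4
base 5: 4 = 4; at 6: 4 = 4; next = 3
base 6: 3 = 3; at 7: 3 = 3; next = 2
base 7: 2 = 2; at 8: 2 = 2; next = 1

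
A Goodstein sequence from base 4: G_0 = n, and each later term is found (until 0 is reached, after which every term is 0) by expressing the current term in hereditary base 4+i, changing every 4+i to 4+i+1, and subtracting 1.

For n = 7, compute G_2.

[0] 7 ≡ 4 + 3 (base 4). Lift 5: 8. −1: 7.
[1] 7 ≡ 5 + 2 (base 5). Lift 6: 8. −1: 7.
[2] 7 ≡ 6 + 1 (base 6). Lift 7: 8. −1: 7.

7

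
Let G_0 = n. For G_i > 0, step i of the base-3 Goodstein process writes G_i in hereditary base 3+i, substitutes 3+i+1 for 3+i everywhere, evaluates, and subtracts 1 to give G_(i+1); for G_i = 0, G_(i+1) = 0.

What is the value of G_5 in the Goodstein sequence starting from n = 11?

[0] 11 ≡ 3^2 + 2 (base 3). Lift 4: 18. −1: 17.
[1] 17 ≡ 4^2 + 1 (base 4). Lift 5: 26. −1: 25.
[2] 25 ≡ 5^2 (base 5). Lift 6: 36. −1: 35.
[3] 35 ≡ 5·6 + 5 (base 6). Lift 7: 40. −1: 39.
[4] 39 ≡ 5·7 + 4 (base 7). Lift 8: 44. −1: 43.
[5] 43 ≡ 5·8 + 3 (base 8). Lift 9: 48. −1: 47.

43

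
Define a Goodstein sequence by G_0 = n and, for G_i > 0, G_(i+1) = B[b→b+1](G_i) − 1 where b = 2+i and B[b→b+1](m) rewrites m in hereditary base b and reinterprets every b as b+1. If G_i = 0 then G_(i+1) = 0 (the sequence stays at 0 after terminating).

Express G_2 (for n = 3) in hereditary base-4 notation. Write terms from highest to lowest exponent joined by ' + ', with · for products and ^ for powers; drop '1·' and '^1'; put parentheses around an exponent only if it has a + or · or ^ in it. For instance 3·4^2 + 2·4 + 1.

3

3 —HB2→ 2 + 1 —bump→ 3 + 1 = 4 —(−1)→ 3
3 —HB3→ 3 —bump→ 4 = 4 —(−1)→ 3
3 —HB4→ 3 —bump→ 3 = 3 —(−1)→ 2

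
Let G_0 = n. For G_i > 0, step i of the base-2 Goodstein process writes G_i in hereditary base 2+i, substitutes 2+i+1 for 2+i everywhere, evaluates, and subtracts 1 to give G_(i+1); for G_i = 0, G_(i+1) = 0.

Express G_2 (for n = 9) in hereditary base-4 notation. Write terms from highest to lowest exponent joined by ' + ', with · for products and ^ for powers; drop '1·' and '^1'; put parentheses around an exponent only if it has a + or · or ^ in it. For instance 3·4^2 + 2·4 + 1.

base 2: 9 = 2^(2 + 1) + 1; at 3: 3^(3 + 1) + 1 = 82; next = 81
base 3: 81 = 3^(3 + 1); at 4: 4^(4 + 1) = 1024; next = 1023
base 4: 1023 = 3·4^4 + 3·4^3 + 3·4^2 + 3·4 + 3; at 5: 3·5^5 + 3·5^3 + 3·5^2 + 3·5 + 3 = 9843; next = 9842

3·4^4 + 3·4^3 + 3·4^2 + 3·4 + 3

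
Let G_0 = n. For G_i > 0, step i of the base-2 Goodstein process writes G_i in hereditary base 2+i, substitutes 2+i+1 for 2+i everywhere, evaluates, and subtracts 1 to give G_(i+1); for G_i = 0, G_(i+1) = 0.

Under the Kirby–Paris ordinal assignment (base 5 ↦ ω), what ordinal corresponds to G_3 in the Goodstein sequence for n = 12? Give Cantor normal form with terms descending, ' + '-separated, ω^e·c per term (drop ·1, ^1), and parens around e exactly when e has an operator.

ω^(ω + 1) + ω^2·2 + ω·2

G_0 = 12. HB_2(12) = 2^(2 + 1) + 2^2. Bump = 108. G_1 = 107.
G_1 = 107. HB_3(107) = 3^(3 + 1) + 2·3^2 + 2·3 + 2. Bump = 1066. G_2 = 1065.
G_2 = 1065. HB_4(1065) = 4^(4 + 1) + 2·4^2 + 2·4 + 1. Bump = 15686. G_3 = 15685.
G_3 = 15685. HB_5(15685) = 5^(5 + 1) + 2·5^2 + 2·5. Bump = 280020. G_4 = 280019.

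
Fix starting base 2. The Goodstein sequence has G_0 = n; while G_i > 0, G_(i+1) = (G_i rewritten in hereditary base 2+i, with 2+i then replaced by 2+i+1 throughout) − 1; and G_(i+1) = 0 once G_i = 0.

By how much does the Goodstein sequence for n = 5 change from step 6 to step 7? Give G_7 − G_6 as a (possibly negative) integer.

i=0: 5 = 2^2 + 1 (b=2); 2→3: 3^3 + 1 = 28; 28−1 = 27
i=1: 27 = 3^3 (b=3); 3→4: 4^4 = 256; 256−1 = 255
i=2: 255 = 3·4^3 + 3·4^2 + 3·4 + 3 (b=4); 4→5: 3·5^3 + 3·5^2 + 3·5 + 3 = 468; 468−1 = 467
i=3: 467 = 3·5^3 + 3·5^2 + 3·5 + 2 (b=5); 5→6: 3·6^3 + 3·6^2 + 3·6 + 2 = 776; 776−1 = 775
i=4: 775 = 3·6^3 + 3·6^2 + 3·6 + 1 (b=6); 6→7: 3·7^3 + 3·7^2 + 3·7 + 1 = 1198; 1198−1 = 1197
i=5: 1197 = 3·7^3 + 3·7^2 + 3·7 (b=7); 7→8: 3·8^3 + 3·8^2 + 3·8 = 1752; 1752−1 = 1751
i=6: 1751 = 3·8^3 + 3·8^2 + 2·8 + 7 (b=8); 8→9: 3·9^3 + 3·9^2 + 2·9 + 7 = 2455; 2455−1 = 2454

703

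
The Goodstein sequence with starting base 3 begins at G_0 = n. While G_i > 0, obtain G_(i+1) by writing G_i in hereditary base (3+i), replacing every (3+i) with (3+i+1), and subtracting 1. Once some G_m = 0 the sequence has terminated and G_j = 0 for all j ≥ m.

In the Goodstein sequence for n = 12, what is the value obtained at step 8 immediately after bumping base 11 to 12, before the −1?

[0] 12 ≡ 3^2 + 3 (base 3). Lift 4: 20. −1: 19.
[1] 19 ≡ 4^2 + 3 (base 4). Lift 5: 28. −1: 27.
[2] 27 ≡ 5^2 + 2 (base 5). Lift 6: 38. −1: 37.
[3] 37 ≡ 6^2 + 1 (base 6). Lift 7: 50. −1: 49.
[4] 49 ≡ 7^2 (base 7). Lift 8: 64. −1: 63.
[5] 63 ≡ 7·8 + 7 (base 8). Lift 9: 70. −1: 69.
[6] 69 ≡ 7·9 + 6 (base 9). Lift 10: 76. −1: 75.
[7] 75 ≡ 7·10 + 5 (base 10). Lift 11: 82. −1: 81.

88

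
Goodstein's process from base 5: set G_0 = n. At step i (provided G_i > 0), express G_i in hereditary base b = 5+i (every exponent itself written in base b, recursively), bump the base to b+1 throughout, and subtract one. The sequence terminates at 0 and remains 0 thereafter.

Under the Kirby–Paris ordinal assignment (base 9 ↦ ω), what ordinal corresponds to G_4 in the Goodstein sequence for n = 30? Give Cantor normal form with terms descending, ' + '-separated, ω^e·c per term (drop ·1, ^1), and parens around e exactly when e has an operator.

[0] 30 ≡ 5^2 + 5 (base 5). Lift 6: 42. −1: 41.
[1] 41 ≡ 6^2 + 5 (base 6). Lift 7: 54. −1: 53.
[2] 53 ≡ 7^2 + 4 (base 7). Lift 8: 68. −1: 67.
[3] 67 ≡ 8^2 + 3 (base 8). Lift 9: 84. −1: 83.
[4] 83 ≡ 9^2 + 2 (base 9). Lift 10: 102. −1: 101.

ω^2 + 2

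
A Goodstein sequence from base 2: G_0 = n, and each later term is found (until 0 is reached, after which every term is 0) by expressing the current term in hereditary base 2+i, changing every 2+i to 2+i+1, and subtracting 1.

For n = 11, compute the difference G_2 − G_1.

943

i=0: 11 = 2^(2 + 1) + 2 + 1 (b=2); 2→3: 3^(3 + 1) + 3 + 1 = 85; 85−1 = 84
i=1: 84 = 3^(3 + 1) + 3 (b=3); 3→4: 4^(4 + 1) + 4 = 1028; 1028−1 = 1027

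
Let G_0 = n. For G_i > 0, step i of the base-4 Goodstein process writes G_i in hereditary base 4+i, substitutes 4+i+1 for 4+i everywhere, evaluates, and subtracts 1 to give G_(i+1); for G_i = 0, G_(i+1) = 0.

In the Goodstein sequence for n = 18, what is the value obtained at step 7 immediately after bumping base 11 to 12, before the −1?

74

step 0: 18 = 4^2 + 2; sub 5 for 4: 5^2 + 2; = 27; G_1 = 27−1 = 26
step 1: 26 = 5^2 + 1; sub 6 for 5: 6^2 + 1; = 37; G_2 = 37−1 = 36
step 2: 36 = 6^2; sub 7 for 6: 7^2; = 49; G_3 = 49−1 = 48
step 3: 48 = 6·7 + 6; sub 8 for 7: 6·8 + 6; = 54; G_4 = 54−1 = 53
step 4: 53 = 6·8 + 5; sub 9 for 8: 6·9 + 5; = 59; G_5 = 59−1 = 58
step 5: 58 = 6·9 + 4; sub 10 for 9: 6·10 + 4; = 64; G_6 = 64−1 = 63
step 6: 63 = 6·10 + 3; sub 11 for 10: 6·11 + 3; = 69; G_7 = 69−1 = 68
step 7: 68 = 6·11 + 2; sub 12 for 11: 6·12 + 2; = 74; G_8 = 74−1 = 73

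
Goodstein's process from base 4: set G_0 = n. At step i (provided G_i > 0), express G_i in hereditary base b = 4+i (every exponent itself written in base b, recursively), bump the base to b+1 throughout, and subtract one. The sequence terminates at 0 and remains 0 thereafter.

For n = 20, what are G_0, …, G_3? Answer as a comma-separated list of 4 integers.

base 4: 20 = 4^2 + 4; at 5: 5^2 + 5 = 30; next = 29
base 5: 29 = 5^2 + 4; at 6: 6^2 + 4 = 40; next = 39
base 6: 39 = 6^2 + 3; at 7: 7^2 + 3 = 52; next = 51

20, 29, 39, 51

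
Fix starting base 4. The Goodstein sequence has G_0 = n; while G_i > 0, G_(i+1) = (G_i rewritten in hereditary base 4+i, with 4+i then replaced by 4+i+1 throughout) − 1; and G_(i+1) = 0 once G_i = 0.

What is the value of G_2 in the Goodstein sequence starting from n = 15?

15 —HB4→ 3·4 + 3 —bump→ 3·5 + 3 = 18 —(−1)→ 17
17 —HB5→ 3·5 + 2 —bump→ 3·6 + 2 = 20 —(−1)→ 19

19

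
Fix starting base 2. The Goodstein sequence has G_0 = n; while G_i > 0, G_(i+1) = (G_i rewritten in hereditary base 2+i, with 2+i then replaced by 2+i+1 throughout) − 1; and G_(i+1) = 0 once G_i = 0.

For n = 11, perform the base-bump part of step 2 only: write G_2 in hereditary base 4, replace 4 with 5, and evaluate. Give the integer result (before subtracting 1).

15628

step 0: 11 = 2^(2 + 1) + 2 + 1; sub 3 for 2: 3^(3 + 1) + 3 + 1; = 85; G_1 = 85−1 = 84
step 1: 84 = 3^(3 + 1) + 3; sub 4 for 3: 4^(4 + 1) + 4; = 1028; G_2 = 1028−1 = 1027
step 2: 1027 = 4^(4 + 1) + 3; sub 5 for 4: 5^(5 + 1) + 3; = 15628; G_3 = 15628−1 = 15627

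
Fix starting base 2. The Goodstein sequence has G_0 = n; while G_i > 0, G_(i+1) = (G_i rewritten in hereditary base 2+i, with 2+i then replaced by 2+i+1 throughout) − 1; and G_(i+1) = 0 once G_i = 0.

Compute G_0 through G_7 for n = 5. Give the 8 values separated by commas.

5, 27, 255, 467, 775, 1197, 1751, 2454

5 —HB2→ 2^2 + 1 —bump→ 3^3 + 1 = 28 —(−1)→ 27
27 —HB3→ 3^3 —bump→ 4^4 = 256 —(−1)→ 255
255 —HB4→ 3·4^3 + 3·4^2 + 3·4 + 3 —bump→ 3·5^3 + 3·5^2 + 3·5 + 3 = 468 —(−1)→ 467
467 —HB5→ 3·5^3 + 3·5^2 + 3·5 + 2 —bump→ 3·6^3 + 3·6^2 + 3·6 + 2 = 776 —(−1)→ 775
775 —HB6→ 3·6^3 + 3·6^2 + 3·6 + 1 —bump→ 3·7^3 + 3·7^2 + 3·7 + 1 = 1198 —(−1)→ 1197
1197 —HB7→ 3·7^3 + 3·7^2 + 3·7 —bump→ 3·8^3 + 3·8^2 + 3·8 = 1752 —(−1)→ 1751
1751 —HB8→ 3·8^3 + 3·8^2 + 2·8 + 7 —bump→ 3·9^3 + 3·9^2 + 2·9 + 7 = 2455 —(−1)→ 2454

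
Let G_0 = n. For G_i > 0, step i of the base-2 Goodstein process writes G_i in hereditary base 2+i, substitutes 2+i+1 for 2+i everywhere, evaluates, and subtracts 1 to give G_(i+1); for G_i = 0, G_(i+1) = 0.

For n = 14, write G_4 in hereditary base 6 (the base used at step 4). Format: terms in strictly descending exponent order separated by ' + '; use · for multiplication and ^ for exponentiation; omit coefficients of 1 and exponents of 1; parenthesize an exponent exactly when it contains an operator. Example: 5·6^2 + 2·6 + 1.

G_0=14  [base 2] 2^(2 + 1) + 2^2 + 2  →[2↦3]→  3^(3 + 1) + 3^3 + 3 = 111  −1 ⇒ G_1=110
G_1=110  [base 3] 3^(3 + 1) + 3^3 + 2  →[3↦4]→  4^(4 + 1) + 4^4 + 2 = 1282  −1 ⇒ G_2=1281
G_2=1281  [base 4] 4^(4 + 1) + 4^4 + 1  →[4↦5]→  5^(5 + 1) + 5^5 + 1 = 18751  −1 ⇒ G_3=18750
G_3=18750  [base 5] 5^(5 + 1) + 5^5  →[5↦6]→  6^(6 + 1) + 6^6 = 326592  −1 ⇒ G_4=326591
G_4=326591  [base 6] 6^(6 + 1) + 5·6^5 + 5·6^4 + 5·6^3 + 5·6^2 + 5·6 + 5  →[6↦7]→  7^(7 + 1) + 5·7^5 + 5·7^4 + 5·7^3 + 5·7^2 + 5·7 + 5 = 5862841  −1 ⇒ G_5=5862840

6^(6 + 1) + 5·6^5 + 5·6^4 + 5·6^3 + 5·6^2 + 5·6 + 5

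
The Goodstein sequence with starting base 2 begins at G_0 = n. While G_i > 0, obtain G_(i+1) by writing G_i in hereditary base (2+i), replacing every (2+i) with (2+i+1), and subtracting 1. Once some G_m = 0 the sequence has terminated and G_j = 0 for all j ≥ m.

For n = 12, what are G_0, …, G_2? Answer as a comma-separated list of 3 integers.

12, 107, 1065

G_0=12  [base 2] 2^(2 + 1) + 2^2  →[2↦3]→  3^(3 + 1) + 3^3 = 108  −1 ⇒ G_1=107
G_1=107  [base 3] 3^(3 + 1) + 2·3^2 + 2·3 + 2  →[3↦4]→  4^(4 + 1) + 2·4^2 + 2·4 + 2 = 1066  −1 ⇒ G_2=1065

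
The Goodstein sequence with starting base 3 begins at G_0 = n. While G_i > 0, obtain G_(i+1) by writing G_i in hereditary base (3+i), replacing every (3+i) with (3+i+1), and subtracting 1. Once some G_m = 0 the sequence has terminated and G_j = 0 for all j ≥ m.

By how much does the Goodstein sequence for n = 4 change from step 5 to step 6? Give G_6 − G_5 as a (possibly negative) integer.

(0) 4|_3 = 3 + 1 ↦ 4 + 1|_4 = 5 ⇒ 4
(1) 4|_4 = 4 ↦ 5|_5 = 5 ⇒ 4
(2) 4|_5 = 4 ↦ 4|_6 = 4 ⇒ 3
(3) 3|_6 = 3 ↦ 3|_7 = 3 ⇒ 2
(4) 2|_7 = 2 ↦ 2|_8 = 2 ⇒ 1
(5) 1|_8 = 1 ↦ 1|_9 = 1 ⇒ 0

-1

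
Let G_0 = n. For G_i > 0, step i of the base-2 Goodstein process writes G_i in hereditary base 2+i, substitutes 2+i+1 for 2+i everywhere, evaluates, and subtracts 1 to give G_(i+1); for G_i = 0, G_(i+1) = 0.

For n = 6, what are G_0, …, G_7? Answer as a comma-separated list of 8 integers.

(0) 6|_2 = 2^2 + 2 ↦ 3^3 + 3|_3 = 30 ⇒ 29
(1) 29|_3 = 3^3 + 2 ↦ 4^4 + 2|_4 = 258 ⇒ 257
(2) 257|_4 = 4^4 + 1 ↦ 5^5 + 1|_5 = 3126 ⇒ 3125
(3) 3125|_5 = 5^5 ↦ 6^6|_6 = 46656 ⇒ 46655
(4) 46655|_6 = 5·6^5 + 5·6^4 + 5·6^3 + 5·6^2 + 5·6 + 5 ↦ 5·7^5 + 5·7^4 + 5·7^3 + 5·7^2 + 5·7 + 5|_7 = 98040 ⇒ 98039
(5) 98039|_7 = 5·7^5 + 5·7^4 + 5·7^3 + 5·7^2 + 5·7 + 4 ↦ 5·8^5 + 5·8^4 + 5·8^3 + 5·8^2 + 5·8 + 4|_8 = 187244 ⇒ 187243
(6) 187243|_8 = 5·8^5 + 5·8^4 + 5·8^3 + 5·8^2 + 5·8 + 3 ↦ 5·9^5 + 5·9^4 + 5·9^3 + 5·9^2 + 5·9 + 3|_9 = 332148 ⇒ 332147

6, 29, 257, 3125, 46655, 98039, 187243, 332147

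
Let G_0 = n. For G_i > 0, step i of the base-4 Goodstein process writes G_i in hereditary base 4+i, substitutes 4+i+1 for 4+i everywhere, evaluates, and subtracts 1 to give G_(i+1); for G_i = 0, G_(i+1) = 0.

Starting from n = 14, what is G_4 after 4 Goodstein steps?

21

(0) 14|_4 = 3·4 + 2 ↦ 3·5 + 2|_5 = 17 ⇒ 16
(1) 16|_5 = 3·5 + 1 ↦ 3·6 + 1|_6 = 19 ⇒ 18
(2) 18|_6 = 3·6 ↦ 3·7|_7 = 21 ⇒ 20
(3) 20|_7 = 2·7 + 6 ↦ 2·8 + 6|_8 = 22 ⇒ 21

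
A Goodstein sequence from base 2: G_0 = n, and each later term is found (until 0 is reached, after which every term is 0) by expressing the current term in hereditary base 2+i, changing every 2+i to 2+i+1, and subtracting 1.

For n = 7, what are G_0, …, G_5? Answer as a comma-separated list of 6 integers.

step 0: 7 = 2^2 + 2 + 1; sub 3 for 2: 3^3 + 3 + 1; = 31; G_1 = 31−1 = 30
step 1: 30 = 3^3 + 3; sub 4 for 3: 4^4 + 4; = 260; G_2 = 260−1 = 259
step 2: 259 = 4^4 + 3; sub 5 for 4: 5^5 + 3; = 3128; G_3 = 3128−1 = 3127
step 3: 3127 = 5^5 + 2; sub 6 for 5: 6^6 + 2; = 46658; G_4 = 46658−1 = 46657
step 4: 46657 = 6^6 + 1; sub 7 for 6: 7^7 + 1; = 823544; G_5 = 823544−1 = 823543

7, 30, 259, 3127, 46657, 823543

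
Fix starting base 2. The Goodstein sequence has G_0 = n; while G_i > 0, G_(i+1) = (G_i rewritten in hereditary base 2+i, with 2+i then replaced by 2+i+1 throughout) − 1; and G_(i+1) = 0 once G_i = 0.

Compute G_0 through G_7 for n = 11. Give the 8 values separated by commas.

i=0: 11 = 2^(2 + 1) + 2 + 1 (b=2); 2→3: 3^(3 + 1) + 3 + 1 = 85; 85−1 = 84
i=1: 84 = 3^(3 + 1) + 3 (b=3); 3→4: 4^(4 + 1) + 4 = 1028; 1028−1 = 1027
i=2: 1027 = 4^(4 + 1) + 3 (b=4); 4→5: 5^(5 + 1) + 3 = 15628; 15628−1 = 15627
i=3: 15627 = 5^(5 + 1) + 2 (b=5); 5→6: 6^(6 + 1) + 2 = 279938; 279938−1 = 279937
i=4: 279937 = 6^(6 + 1) + 1 (b=6); 6→7: 7^(7 + 1) + 1 = 5764802; 5764802−1 = 5764801
i=5: 5764801 = 7^(7 + 1) (b=7); 7→8: 8^(8 + 1) = 134217728; 134217728−1 = 134217727
i=6: 134217727 = 7·8^8 + 7·8^7 + 7·8^6 + 7·8^5 + 7·8^4 + 7·8^3 + 7·8^2 + 7·8 + 7 (b=8); 8→9: 7·9^9 + 7·9^7 + 7·9^6 + 7·9^5 + 7·9^4 + 7·9^3 + 7·9^2 + 7·9 + 7 = 2749609303; 2749609303−1 = 2749609302

11, 84, 1027, 15627, 279937, 5764801, 134217727, 2749609302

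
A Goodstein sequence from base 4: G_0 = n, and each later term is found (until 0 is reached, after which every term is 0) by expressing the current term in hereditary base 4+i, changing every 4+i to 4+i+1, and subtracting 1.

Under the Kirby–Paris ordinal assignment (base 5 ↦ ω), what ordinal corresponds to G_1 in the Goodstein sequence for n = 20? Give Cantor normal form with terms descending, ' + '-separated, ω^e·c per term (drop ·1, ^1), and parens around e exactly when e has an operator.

ω^2 + 4

G_0=20  [base 4] 4^2 + 4  →[4↦5]→  5^2 + 5 = 30  −1 ⇒ G_1=29
G_1=29  [base 5] 5^2 + 4  →[5↦6]→  6^2 + 4 = 40  −1 ⇒ G_2=39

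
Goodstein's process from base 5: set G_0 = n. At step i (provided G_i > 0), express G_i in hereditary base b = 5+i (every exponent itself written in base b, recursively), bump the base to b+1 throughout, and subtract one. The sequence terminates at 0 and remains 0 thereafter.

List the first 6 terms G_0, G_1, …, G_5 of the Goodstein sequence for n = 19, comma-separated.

19, 21, 23, 25, 27, 29

G_0 = 19. HB_5(19) = 3·5 + 4. Bump = 22. G_1 = 21.
G_1 = 21. HB_6(21) = 3·6 + 3. Bump = 24. G_2 = 23.
G_2 = 23. HB_7(23) = 3·7 + 2. Bump = 26. G_3 = 25.
G_3 = 25. HB_8(25) = 3·8 + 1. Bump = 28. G_4 = 27.
G_4 = 27. HB_9(27) = 3·9. Bump = 30. G_5 = 29.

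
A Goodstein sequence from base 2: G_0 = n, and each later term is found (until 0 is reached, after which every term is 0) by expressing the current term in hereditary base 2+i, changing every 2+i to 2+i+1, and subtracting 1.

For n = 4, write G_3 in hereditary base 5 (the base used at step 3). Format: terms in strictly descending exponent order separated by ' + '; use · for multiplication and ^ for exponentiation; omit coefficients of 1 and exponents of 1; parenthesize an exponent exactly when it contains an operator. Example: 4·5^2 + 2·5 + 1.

step 0: 4 = 2^2; sub 3 for 2: 3^3; = 27; G_1 = 27−1 = 26
step 1: 26 = 2·3^2 + 2·3 + 2; sub 4 for 3: 2·4^2 + 2·4 + 2; = 42; G_2 = 42−1 = 41
step 2: 41 = 2·4^2 + 2·4 + 1; sub 5 for 4: 2·5^2 + 2·5 + 1; = 61; G_3 = 61−1 = 60
step 3: 60 = 2·5^2 + 2·5; sub 6 for 5: 2·6^2 + 2·6; = 84; G_4 = 84−1 = 83

2·5^2 + 2·5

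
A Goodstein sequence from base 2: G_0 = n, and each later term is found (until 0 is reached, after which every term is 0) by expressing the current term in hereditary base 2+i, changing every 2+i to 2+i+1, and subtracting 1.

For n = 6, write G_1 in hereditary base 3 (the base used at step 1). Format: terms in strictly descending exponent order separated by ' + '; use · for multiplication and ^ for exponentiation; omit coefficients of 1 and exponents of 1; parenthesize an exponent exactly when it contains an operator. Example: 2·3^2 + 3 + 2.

G_0=6  [base 2] 2^2 + 2  →[2↦3]→  3^3 + 3 = 30  −1 ⇒ G_1=29
G_1=29  [base 3] 3^3 + 2  →[3↦4]→  4^4 + 2 = 258  −1 ⇒ G_2=257

3^3 + 2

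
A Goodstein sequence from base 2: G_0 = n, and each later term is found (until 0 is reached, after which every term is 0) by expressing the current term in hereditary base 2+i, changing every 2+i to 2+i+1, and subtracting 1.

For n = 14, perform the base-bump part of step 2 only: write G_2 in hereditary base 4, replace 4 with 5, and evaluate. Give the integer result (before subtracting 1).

step 0: 14 = 2^(2 + 1) + 2^2 + 2; sub 3 for 2: 3^(3 + 1) + 3^3 + 3; = 111; G_1 = 111−1 = 110
step 1: 110 = 3^(3 + 1) + 3^3 + 2; sub 4 for 3: 4^(4 + 1) + 4^4 + 2; = 1282; G_2 = 1282−1 = 1281
step 2: 1281 = 4^(4 + 1) + 4^4 + 1; sub 5 for 4: 5^(5 + 1) + 5^5 + 1; = 18751; G_3 = 18751−1 = 18750

18751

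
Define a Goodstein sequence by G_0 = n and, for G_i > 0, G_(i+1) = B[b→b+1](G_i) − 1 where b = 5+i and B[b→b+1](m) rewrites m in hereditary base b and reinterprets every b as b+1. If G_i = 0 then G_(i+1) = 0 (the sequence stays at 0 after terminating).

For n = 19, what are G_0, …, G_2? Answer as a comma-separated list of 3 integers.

G_0 = 19. HB_5(19) = 3·5 + 4. Bump = 22. G_1 = 21.
G_1 = 21. HB_6(21) = 3·6 + 3. Bump = 24. G_2 = 23.

19, 21, 23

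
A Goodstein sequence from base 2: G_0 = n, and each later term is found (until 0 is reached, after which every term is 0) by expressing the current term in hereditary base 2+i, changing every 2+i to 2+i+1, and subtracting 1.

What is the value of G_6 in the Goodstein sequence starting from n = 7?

step 0: 7 = 2^2 + 2 + 1; sub 3 for 2: 3^3 + 3 + 1; = 31; G_1 = 31−1 = 30
step 1: 30 = 3^3 + 3; sub 4 for 3: 4^4 + 4; = 260; G_2 = 260−1 = 259
step 2: 259 = 4^4 + 3; sub 5 for 4: 5^5 + 3; = 3128; G_3 = 3128−1 = 3127
step 3: 3127 = 5^5 + 2; sub 6 for 5: 6^6 + 2; = 46658; G_4 = 46658−1 = 46657
step 4: 46657 = 6^6 + 1; sub 7 for 6: 7^7 + 1; = 823544; G_5 = 823544−1 = 823543
step 5: 823543 = 7^7; sub 8 for 7: 8^8; = 16777216; G_6 = 16777216−1 = 16777215
step 6: 16777215 = 7·8^7 + 7·8^6 + 7·8^5 + 7·8^4 + 7·8^3 + 7·8^2 + 7·8 + 7; sub 9 for 8: 7·9^7 + 7·9^6 + 7·9^5 + 7·9^4 + 7·9^3 + 7·9^2 + 7·9 + 7; = 37665880; G_7 = 37665880−1 = 37665879

16777215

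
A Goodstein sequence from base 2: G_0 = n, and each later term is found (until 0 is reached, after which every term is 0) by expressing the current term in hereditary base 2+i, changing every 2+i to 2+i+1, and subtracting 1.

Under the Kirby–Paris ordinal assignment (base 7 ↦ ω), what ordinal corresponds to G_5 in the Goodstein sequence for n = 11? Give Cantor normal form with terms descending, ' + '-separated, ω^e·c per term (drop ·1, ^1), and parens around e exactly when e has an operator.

G_0 = 11. HB_2(11) = 2^(2 + 1) + 2 + 1. Bump = 85. G_1 = 84.
G_1 = 84. HB_3(84) = 3^(3 + 1) + 3. Bump = 1028. G_2 = 1027.
G_2 = 1027. HB_4(1027) = 4^(4 + 1) + 3. Bump = 15628. G_3 = 15627.
G_3 = 15627. HB_5(15627) = 5^(5 + 1) + 2. Bump = 279938. G_4 = 279937.
G_4 = 279937. HB_6(279937) = 6^(6 + 1) + 1. Bump = 5764802. G_5 = 5764801.
G_5 = 5764801. HB_7(5764801) = 7^(7 + 1). Bump = 134217728. G_6 = 134217727.

ω^(ω + 1)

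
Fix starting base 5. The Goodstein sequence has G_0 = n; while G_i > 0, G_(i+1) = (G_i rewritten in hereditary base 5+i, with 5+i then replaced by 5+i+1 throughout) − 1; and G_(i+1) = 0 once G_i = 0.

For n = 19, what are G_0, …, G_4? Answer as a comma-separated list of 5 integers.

19 —HB5→ 3·5 + 4 —bump→ 3·6 + 4 = 22 —(−1)→ 21
21 —HB6→ 3·6 + 3 —bump→ 3·7 + 3 = 24 —(−1)→ 23
23 —HB7→ 3·7 + 2 —bump→ 3·8 + 2 = 26 —(−1)→ 25
25 —HB8→ 3·8 + 1 —bump→ 3·9 + 1 = 28 —(−1)→ 27

19, 21, 23, 25, 27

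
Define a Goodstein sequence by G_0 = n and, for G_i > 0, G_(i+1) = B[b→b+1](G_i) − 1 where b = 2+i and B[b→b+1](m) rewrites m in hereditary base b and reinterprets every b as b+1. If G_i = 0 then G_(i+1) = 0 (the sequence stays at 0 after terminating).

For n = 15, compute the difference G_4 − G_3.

step 0: 15 = 2^(2 + 1) + 2^2 + 2 + 1; sub 3 for 2: 3^(3 + 1) + 3^3 + 3 + 1; = 112; G_1 = 112−1 = 111
step 1: 111 = 3^(3 + 1) + 3^3 + 3; sub 4 for 3: 4^(4 + 1) + 4^4 + 4; = 1284; G_2 = 1284−1 = 1283
step 2: 1283 = 4^(4 + 1) + 4^4 + 3; sub 5 for 4: 5^(5 + 1) + 5^5 + 3; = 18753; G_3 = 18753−1 = 18752
step 3: 18752 = 5^(5 + 1) + 5^5 + 2; sub 6 for 5: 6^(6 + 1) + 6^6 + 2; = 326594; G_4 = 326594−1 = 326593

307841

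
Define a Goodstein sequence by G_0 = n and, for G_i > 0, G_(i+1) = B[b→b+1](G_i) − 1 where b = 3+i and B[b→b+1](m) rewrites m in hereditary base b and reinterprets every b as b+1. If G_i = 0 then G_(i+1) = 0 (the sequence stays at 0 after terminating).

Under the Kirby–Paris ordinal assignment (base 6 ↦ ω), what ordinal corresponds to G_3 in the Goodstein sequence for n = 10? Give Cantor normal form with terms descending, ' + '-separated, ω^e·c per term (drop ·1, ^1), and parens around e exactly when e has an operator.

[0] 10 ≡ 3^2 + 1 (base 3). Lift 4: 17. −1: 16.
[1] 16 ≡ 4^2 (base 4). Lift 5: 25. −1: 24.
[2] 24 ≡ 4·5 + 4 (base 5). Lift 6: 28. −1: 27.
[3] 27 ≡ 4·6 + 3 (base 6). Lift 7: 31. −1: 30.

ω·4 + 3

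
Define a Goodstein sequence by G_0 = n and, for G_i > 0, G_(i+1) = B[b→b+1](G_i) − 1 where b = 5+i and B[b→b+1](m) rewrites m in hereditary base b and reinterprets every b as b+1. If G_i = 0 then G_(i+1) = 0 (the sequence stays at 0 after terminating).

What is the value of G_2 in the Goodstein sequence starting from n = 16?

16 —HB5→ 3·5 + 1 —bump→ 3·6 + 1 = 19 —(−1)→ 18
18 —HB6→ 3·6 —bump→ 3·7 = 21 —(−1)→ 20

20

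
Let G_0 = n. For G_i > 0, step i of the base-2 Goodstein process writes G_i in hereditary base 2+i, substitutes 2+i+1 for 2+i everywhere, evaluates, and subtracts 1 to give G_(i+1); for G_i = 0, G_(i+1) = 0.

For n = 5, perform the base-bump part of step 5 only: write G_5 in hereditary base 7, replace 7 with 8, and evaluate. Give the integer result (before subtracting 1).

1752

G_0 = 5. HB_2(5) = 2^2 + 1. Bump = 28. G_1 = 27.
G_1 = 27. HB_3(27) = 3^3. Bump = 256. G_2 = 255.
G_2 = 255. HB_4(255) = 3·4^3 + 3·4^2 + 3·4 + 3. Bump = 468. G_3 = 467.
G_3 = 467. HB_5(467) = 3·5^3 + 3·5^2 + 3·5 + 2. Bump = 776. G_4 = 775.
G_4 = 775. HB_6(775) = 3·6^3 + 3·6^2 + 3·6 + 1. Bump = 1198. G_5 = 1197.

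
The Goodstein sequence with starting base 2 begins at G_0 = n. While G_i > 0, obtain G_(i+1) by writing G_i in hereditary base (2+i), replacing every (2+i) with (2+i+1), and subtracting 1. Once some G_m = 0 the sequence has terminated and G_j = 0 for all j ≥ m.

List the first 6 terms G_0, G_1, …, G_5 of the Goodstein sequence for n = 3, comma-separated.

3, 3, 3, 2, 1, 0

G_0=3  [base 2] 2 + 1  →[2↦3]→  3 + 1 = 4  −1 ⇒ G_1=3
G_1=3  [base 3] 3  →[3↦4]→  4 = 4  −1 ⇒ G_2=3
G_2=3  [base 4] 3  →[4↦5]→  3 = 3  −1 ⇒ G_3=2
G_3=2  [base 5] 2  →[5↦6]→  2 = 2  −1 ⇒ G_4=1
G_4=1  [base 6] 1  →[6↦7]→  1 = 1  −1 ⇒ G_5=0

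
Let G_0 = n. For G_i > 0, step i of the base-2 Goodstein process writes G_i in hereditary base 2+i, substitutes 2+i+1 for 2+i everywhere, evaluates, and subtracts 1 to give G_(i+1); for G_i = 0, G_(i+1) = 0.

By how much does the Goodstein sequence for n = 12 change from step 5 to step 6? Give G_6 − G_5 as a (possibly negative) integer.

128452957

12 —HB2→ 2^(2 + 1) + 2^2 —bump→ 3^(3 + 1) + 3^3 = 108 —(−1)→ 107
107 —HB3→ 3^(3 + 1) + 2·3^2 + 2·3 + 2 —bump→ 4^(4 + 1) + 2·4^2 + 2·4 + 2 = 1066 —(−1)→ 1065
1065 —HB4→ 4^(4 + 1) + 2·4^2 + 2·4 + 1 —bump→ 5^(5 + 1) + 2·5^2 + 2·5 + 1 = 15686 —(−1)→ 15685
15685 —HB5→ 5^(5 + 1) + 2·5^2 + 2·5 —bump→ 6^(6 + 1) + 2·6^2 + 2·6 = 280020 —(−1)→ 280019
280019 —HB6→ 6^(6 + 1) + 2·6^2 + 6 + 5 —bump→ 7^(7 + 1) + 2·7^2 + 7 + 5 = 5764911 —(−1)→ 5764910
5764910 —HB7→ 7^(7 + 1) + 2·7^2 + 7 + 4 —bump→ 8^(8 + 1) + 2·8^2 + 8 + 4 = 134217868 —(−1)→ 134217867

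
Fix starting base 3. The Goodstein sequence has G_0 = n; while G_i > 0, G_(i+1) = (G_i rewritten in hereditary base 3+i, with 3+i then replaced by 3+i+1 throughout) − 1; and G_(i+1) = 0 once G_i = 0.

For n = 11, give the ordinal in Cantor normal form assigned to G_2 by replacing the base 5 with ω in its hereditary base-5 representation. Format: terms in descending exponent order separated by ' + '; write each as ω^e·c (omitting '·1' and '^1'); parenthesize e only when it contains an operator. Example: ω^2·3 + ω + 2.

ω^2

11 —HB3→ 3^2 + 2 —bump→ 4^2 + 2 = 18 —(−1)→ 17
17 —HB4→ 4^2 + 1 —bump→ 5^2 + 1 = 26 —(−1)→ 25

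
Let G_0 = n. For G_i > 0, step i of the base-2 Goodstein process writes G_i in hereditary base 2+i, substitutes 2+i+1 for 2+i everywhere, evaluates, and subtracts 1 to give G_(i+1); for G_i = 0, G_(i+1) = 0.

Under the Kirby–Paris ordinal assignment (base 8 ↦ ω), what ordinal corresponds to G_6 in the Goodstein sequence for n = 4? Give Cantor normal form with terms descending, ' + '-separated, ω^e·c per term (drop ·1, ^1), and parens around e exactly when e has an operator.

base 2: 4 = 2^2; at 3: 3^3 = 27; next = 26
base 3: 26 = 2·3^2 + 2·3 + 2; at 4: 2·4^2 + 2·4 + 2 = 42; next = 41
base 4: 41 = 2·4^2 + 2·4 + 1; at 5: 2·5^2 + 2·5 + 1 = 61; next = 60
base 5: 60 = 2·5^2 + 2·5; at 6: 2·6^2 + 2·6 = 84; next = 83
base 6: 83 = 2·6^2 + 6 + 5; at 7: 2·7^2 + 7 + 5 = 110; next = 109
base 7: 109 = 2·7^2 + 7 + 4; at 8: 2·8^2 + 8 + 4 = 140; next = 139

ω^2·2 + ω + 3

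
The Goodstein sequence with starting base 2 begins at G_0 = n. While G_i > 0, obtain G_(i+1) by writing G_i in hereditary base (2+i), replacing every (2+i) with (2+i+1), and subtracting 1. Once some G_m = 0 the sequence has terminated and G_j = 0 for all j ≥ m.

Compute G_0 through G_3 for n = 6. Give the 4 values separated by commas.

[0] 6 ≡ 2^2 + 2 (base 2). Lift 3: 30. −1: 29.
[1] 29 ≡ 3^3 + 2 (base 3). Lift 4: 258. −1: 257.
[2] 257 ≡ 4^4 + 1 (base 4). Lift 5: 3126. −1: 3125.

6, 29, 257, 3125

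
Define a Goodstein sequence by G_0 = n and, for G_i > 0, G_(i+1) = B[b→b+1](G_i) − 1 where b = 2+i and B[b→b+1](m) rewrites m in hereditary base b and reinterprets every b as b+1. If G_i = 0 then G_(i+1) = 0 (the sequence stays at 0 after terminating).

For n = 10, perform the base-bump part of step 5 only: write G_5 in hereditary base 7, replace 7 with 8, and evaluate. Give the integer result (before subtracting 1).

84073324

10 —HB2→ 2^(2 + 1) + 2 —bump→ 3^(3 + 1) + 3 = 84 —(−1)→ 83
83 —HB3→ 3^(3 + 1) + 2 —bump→ 4^(4 + 1) + 2 = 1026 —(−1)→ 1025
1025 —HB4→ 4^(4 + 1) + 1 —bump→ 5^(5 + 1) + 1 = 15626 —(−1)→ 15625
15625 —HB5→ 5^(5 + 1) —bump→ 6^(6 + 1) = 279936 —(−1)→ 279935
279935 —HB6→ 5·6^6 + 5·6^5 + 5·6^4 + 5·6^3 + 5·6^2 + 5·6 + 5 —bump→ 5·7^7 + 5·7^5 + 5·7^4 + 5·7^3 + 5·7^2 + 5·7 + 5 = 4215755 —(−1)→ 4215754
4215754 —HB7→ 5·7^7 + 5·7^5 + 5·7^4 + 5·7^3 + 5·7^2 + 5·7 + 4 —bump→ 5·8^8 + 5·8^5 + 5·8^4 + 5·8^3 + 5·8^2 + 5·8 + 4 = 84073324 —(−1)→ 84073323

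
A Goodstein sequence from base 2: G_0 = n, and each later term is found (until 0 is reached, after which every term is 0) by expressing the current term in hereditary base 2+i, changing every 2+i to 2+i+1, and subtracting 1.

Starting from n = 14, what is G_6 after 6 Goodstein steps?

14 —HB2→ 2^(2 + 1) + 2^2 + 2 —bump→ 3^(3 + 1) + 3^3 + 3 = 111 —(−1)→ 110
110 —HB3→ 3^(3 + 1) + 3^3 + 2 —bump→ 4^(4 + 1) + 4^4 + 2 = 1282 —(−1)→ 1281
1281 —HB4→ 4^(4 + 1) + 4^4 + 1 —bump→ 5^(5 + 1) + 5^5 + 1 = 18751 —(−1)→ 18750
18750 —HB5→ 5^(5 + 1) + 5^5 —bump→ 6^(6 + 1) + 6^6 = 326592 —(−1)→ 326591
326591 —HB6→ 6^(6 + 1) + 5·6^5 + 5·6^4 + 5·6^3 + 5·6^2 + 5·6 + 5 —bump→ 7^(7 + 1) + 5·7^5 + 5·7^4 + 5·7^3 + 5·7^2 + 5·7 + 5 = 5862841 —(−1)→ 5862840
5862840 —HB7→ 7^(7 + 1) + 5·7^5 + 5·7^4 + 5·7^3 + 5·7^2 + 5·7 + 4 —bump→ 8^(8 + 1) + 5·8^5 + 5·8^4 + 5·8^3 + 5·8^2 + 5·8 + 4 = 134404972 —(−1)→ 134404971
134404971 —HB8→ 8^(8 + 1) + 5·8^5 + 5·8^4 + 5·8^3 + 5·8^2 + 5·8 + 3 —bump→ 9^(9 + 1) + 5·9^5 + 5·9^4 + 5·9^3 + 5·9^2 + 5·9 + 3 = 3487116549 —(−1)→ 3487116548

134404971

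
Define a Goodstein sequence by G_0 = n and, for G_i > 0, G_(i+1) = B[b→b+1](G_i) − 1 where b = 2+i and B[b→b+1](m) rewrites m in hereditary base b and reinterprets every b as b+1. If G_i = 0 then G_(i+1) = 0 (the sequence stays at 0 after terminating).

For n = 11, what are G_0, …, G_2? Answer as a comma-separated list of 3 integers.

[0] 11 ≡ 2^(2 + 1) + 2 + 1 (base 2). Lift 3: 85. −1: 84.
[1] 84 ≡ 3^(3 + 1) + 3 (base 3). Lift 4: 1028. −1: 1027.

11, 84, 1027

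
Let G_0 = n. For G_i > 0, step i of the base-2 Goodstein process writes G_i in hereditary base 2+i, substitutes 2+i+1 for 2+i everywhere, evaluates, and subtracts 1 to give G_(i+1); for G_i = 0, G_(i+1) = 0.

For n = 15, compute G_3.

18752

G_0 = 15. HB_2(15) = 2^(2 + 1) + 2^2 + 2 + 1. Bump = 112. G_1 = 111.
G_1 = 111. HB_3(111) = 3^(3 + 1) + 3^3 + 3. Bump = 1284. G_2 = 1283.
G_2 = 1283. HB_4(1283) = 4^(4 + 1) + 4^4 + 3. Bump = 18753. G_3 = 18752.
G_3 = 18752. HB_5(18752) = 5^(5 + 1) + 5^5 + 2. Bump = 326594. G_4 = 326593.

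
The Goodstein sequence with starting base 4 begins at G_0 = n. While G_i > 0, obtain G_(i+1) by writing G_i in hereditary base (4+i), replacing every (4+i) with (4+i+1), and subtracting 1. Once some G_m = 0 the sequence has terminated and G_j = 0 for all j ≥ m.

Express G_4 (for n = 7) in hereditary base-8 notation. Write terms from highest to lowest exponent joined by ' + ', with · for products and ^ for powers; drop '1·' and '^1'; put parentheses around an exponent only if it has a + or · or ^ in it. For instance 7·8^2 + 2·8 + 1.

i=0: 7 = 4 + 3 (b=4); 4→5: 5 + 3 = 8; 8−1 = 7
i=1: 7 = 5 + 2 (b=5); 5→6: 6 + 2 = 8; 8−1 = 7
i=2: 7 = 6 + 1 (b=6); 6→7: 7 + 1 = 8; 8−1 = 7
i=3: 7 = 7 (b=7); 7→8: 8 = 8; 8−1 = 7
i=4: 7 = 7 (b=8); 8→9: 7 = 7; 7−1 = 6

7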